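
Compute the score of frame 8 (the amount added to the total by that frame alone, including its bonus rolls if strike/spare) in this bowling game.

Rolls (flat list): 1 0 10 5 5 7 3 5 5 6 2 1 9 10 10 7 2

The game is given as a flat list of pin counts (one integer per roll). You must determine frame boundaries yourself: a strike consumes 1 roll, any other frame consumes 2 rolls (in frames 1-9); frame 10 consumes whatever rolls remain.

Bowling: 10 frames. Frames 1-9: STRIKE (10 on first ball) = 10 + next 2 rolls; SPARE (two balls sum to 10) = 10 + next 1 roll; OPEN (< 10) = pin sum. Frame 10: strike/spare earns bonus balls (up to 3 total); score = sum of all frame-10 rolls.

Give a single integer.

Answer: 27

Derivation:
Frame 1: OPEN (1+0=1). Cumulative: 1
Frame 2: STRIKE. 10 + next two rolls (5+5) = 20. Cumulative: 21
Frame 3: SPARE (5+5=10). 10 + next roll (7) = 17. Cumulative: 38
Frame 4: SPARE (7+3=10). 10 + next roll (5) = 15. Cumulative: 53
Frame 5: SPARE (5+5=10). 10 + next roll (6) = 16. Cumulative: 69
Frame 6: OPEN (6+2=8). Cumulative: 77
Frame 7: SPARE (1+9=10). 10 + next roll (10) = 20. Cumulative: 97
Frame 8: STRIKE. 10 + next two rolls (10+7) = 27. Cumulative: 124
Frame 9: STRIKE. 10 + next two rolls (7+2) = 19. Cumulative: 143
Frame 10: OPEN. Sum of all frame-10 rolls (7+2) = 9. Cumulative: 152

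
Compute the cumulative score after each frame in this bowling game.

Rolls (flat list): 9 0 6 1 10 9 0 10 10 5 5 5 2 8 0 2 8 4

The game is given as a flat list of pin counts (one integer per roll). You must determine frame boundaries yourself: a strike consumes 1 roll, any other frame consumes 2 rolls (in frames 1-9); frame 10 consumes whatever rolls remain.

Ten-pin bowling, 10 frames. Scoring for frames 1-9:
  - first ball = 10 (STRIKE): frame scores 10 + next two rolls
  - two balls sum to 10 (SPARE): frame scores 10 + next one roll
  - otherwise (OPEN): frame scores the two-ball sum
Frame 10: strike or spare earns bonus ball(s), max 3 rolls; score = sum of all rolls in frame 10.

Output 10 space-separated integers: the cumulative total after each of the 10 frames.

Frame 1: OPEN (9+0=9). Cumulative: 9
Frame 2: OPEN (6+1=7). Cumulative: 16
Frame 3: STRIKE. 10 + next two rolls (9+0) = 19. Cumulative: 35
Frame 4: OPEN (9+0=9). Cumulative: 44
Frame 5: STRIKE. 10 + next two rolls (10+5) = 25. Cumulative: 69
Frame 6: STRIKE. 10 + next two rolls (5+5) = 20. Cumulative: 89
Frame 7: SPARE (5+5=10). 10 + next roll (5) = 15. Cumulative: 104
Frame 8: OPEN (5+2=7). Cumulative: 111
Frame 9: OPEN (8+0=8). Cumulative: 119
Frame 10: SPARE. Sum of all frame-10 rolls (2+8+4) = 14. Cumulative: 133

Answer: 9 16 35 44 69 89 104 111 119 133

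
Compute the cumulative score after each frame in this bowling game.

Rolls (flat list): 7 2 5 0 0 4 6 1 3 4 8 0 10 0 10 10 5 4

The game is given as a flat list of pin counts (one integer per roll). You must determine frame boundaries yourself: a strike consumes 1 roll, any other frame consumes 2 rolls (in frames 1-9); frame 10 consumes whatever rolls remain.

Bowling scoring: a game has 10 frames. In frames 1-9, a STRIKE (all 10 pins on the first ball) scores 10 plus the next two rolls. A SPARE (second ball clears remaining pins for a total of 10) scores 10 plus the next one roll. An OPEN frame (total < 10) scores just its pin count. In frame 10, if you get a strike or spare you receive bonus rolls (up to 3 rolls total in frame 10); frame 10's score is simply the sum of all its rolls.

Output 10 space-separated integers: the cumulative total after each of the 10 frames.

Frame 1: OPEN (7+2=9). Cumulative: 9
Frame 2: OPEN (5+0=5). Cumulative: 14
Frame 3: OPEN (0+4=4). Cumulative: 18
Frame 4: OPEN (6+1=7). Cumulative: 25
Frame 5: OPEN (3+4=7). Cumulative: 32
Frame 6: OPEN (8+0=8). Cumulative: 40
Frame 7: STRIKE. 10 + next two rolls (0+10) = 20. Cumulative: 60
Frame 8: SPARE (0+10=10). 10 + next roll (10) = 20. Cumulative: 80
Frame 9: STRIKE. 10 + next two rolls (5+4) = 19. Cumulative: 99
Frame 10: OPEN. Sum of all frame-10 rolls (5+4) = 9. Cumulative: 108

Answer: 9 14 18 25 32 40 60 80 99 108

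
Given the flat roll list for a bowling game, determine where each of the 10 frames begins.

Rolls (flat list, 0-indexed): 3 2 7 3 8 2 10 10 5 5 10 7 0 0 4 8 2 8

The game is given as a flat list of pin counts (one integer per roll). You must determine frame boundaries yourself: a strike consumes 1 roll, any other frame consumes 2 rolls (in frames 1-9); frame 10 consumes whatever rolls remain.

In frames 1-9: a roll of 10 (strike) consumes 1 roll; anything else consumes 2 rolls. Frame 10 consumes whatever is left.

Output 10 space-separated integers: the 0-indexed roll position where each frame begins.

Answer: 0 2 4 6 7 8 10 11 13 15

Derivation:
Frame 1 starts at roll index 0: rolls=3,2 (sum=5), consumes 2 rolls
Frame 2 starts at roll index 2: rolls=7,3 (sum=10), consumes 2 rolls
Frame 3 starts at roll index 4: rolls=8,2 (sum=10), consumes 2 rolls
Frame 4 starts at roll index 6: roll=10 (strike), consumes 1 roll
Frame 5 starts at roll index 7: roll=10 (strike), consumes 1 roll
Frame 6 starts at roll index 8: rolls=5,5 (sum=10), consumes 2 rolls
Frame 7 starts at roll index 10: roll=10 (strike), consumes 1 roll
Frame 8 starts at roll index 11: rolls=7,0 (sum=7), consumes 2 rolls
Frame 9 starts at roll index 13: rolls=0,4 (sum=4), consumes 2 rolls
Frame 10 starts at roll index 15: 3 remaining rolls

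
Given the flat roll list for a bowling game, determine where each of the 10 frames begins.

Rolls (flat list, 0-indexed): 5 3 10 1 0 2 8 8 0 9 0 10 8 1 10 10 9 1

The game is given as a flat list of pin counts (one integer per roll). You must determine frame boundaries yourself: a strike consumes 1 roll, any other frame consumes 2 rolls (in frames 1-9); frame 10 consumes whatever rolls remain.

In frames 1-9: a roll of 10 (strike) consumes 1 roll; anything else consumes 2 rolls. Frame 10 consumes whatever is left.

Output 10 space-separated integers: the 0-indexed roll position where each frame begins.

Frame 1 starts at roll index 0: rolls=5,3 (sum=8), consumes 2 rolls
Frame 2 starts at roll index 2: roll=10 (strike), consumes 1 roll
Frame 3 starts at roll index 3: rolls=1,0 (sum=1), consumes 2 rolls
Frame 4 starts at roll index 5: rolls=2,8 (sum=10), consumes 2 rolls
Frame 5 starts at roll index 7: rolls=8,0 (sum=8), consumes 2 rolls
Frame 6 starts at roll index 9: rolls=9,0 (sum=9), consumes 2 rolls
Frame 7 starts at roll index 11: roll=10 (strike), consumes 1 roll
Frame 8 starts at roll index 12: rolls=8,1 (sum=9), consumes 2 rolls
Frame 9 starts at roll index 14: roll=10 (strike), consumes 1 roll
Frame 10 starts at roll index 15: 3 remaining rolls

Answer: 0 2 3 5 7 9 11 12 14 15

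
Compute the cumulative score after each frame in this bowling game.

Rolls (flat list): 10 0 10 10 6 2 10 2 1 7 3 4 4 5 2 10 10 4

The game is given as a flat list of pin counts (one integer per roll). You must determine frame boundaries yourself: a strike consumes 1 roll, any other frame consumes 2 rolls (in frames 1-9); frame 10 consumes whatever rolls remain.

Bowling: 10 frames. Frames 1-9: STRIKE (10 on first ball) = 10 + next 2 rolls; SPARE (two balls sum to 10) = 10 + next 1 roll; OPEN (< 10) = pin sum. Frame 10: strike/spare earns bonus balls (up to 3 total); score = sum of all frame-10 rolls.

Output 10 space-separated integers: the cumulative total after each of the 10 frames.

Frame 1: STRIKE. 10 + next two rolls (0+10) = 20. Cumulative: 20
Frame 2: SPARE (0+10=10). 10 + next roll (10) = 20. Cumulative: 40
Frame 3: STRIKE. 10 + next two rolls (6+2) = 18. Cumulative: 58
Frame 4: OPEN (6+2=8). Cumulative: 66
Frame 5: STRIKE. 10 + next two rolls (2+1) = 13. Cumulative: 79
Frame 6: OPEN (2+1=3). Cumulative: 82
Frame 7: SPARE (7+3=10). 10 + next roll (4) = 14. Cumulative: 96
Frame 8: OPEN (4+4=8). Cumulative: 104
Frame 9: OPEN (5+2=7). Cumulative: 111
Frame 10: STRIKE. Sum of all frame-10 rolls (10+10+4) = 24. Cumulative: 135

Answer: 20 40 58 66 79 82 96 104 111 135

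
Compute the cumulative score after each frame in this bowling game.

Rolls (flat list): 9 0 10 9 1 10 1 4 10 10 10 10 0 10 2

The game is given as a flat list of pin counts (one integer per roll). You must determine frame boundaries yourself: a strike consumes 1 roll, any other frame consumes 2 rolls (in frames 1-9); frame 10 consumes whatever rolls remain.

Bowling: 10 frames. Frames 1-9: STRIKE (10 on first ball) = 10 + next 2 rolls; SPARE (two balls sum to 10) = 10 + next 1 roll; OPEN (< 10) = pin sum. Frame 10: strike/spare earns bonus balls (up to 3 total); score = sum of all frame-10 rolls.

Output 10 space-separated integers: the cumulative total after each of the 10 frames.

Frame 1: OPEN (9+0=9). Cumulative: 9
Frame 2: STRIKE. 10 + next two rolls (9+1) = 20. Cumulative: 29
Frame 3: SPARE (9+1=10). 10 + next roll (10) = 20. Cumulative: 49
Frame 4: STRIKE. 10 + next two rolls (1+4) = 15. Cumulative: 64
Frame 5: OPEN (1+4=5). Cumulative: 69
Frame 6: STRIKE. 10 + next two rolls (10+10) = 30. Cumulative: 99
Frame 7: STRIKE. 10 + next two rolls (10+10) = 30. Cumulative: 129
Frame 8: STRIKE. 10 + next two rolls (10+0) = 20. Cumulative: 149
Frame 9: STRIKE. 10 + next two rolls (0+10) = 20. Cumulative: 169
Frame 10: SPARE. Sum of all frame-10 rolls (0+10+2) = 12. Cumulative: 181

Answer: 9 29 49 64 69 99 129 149 169 181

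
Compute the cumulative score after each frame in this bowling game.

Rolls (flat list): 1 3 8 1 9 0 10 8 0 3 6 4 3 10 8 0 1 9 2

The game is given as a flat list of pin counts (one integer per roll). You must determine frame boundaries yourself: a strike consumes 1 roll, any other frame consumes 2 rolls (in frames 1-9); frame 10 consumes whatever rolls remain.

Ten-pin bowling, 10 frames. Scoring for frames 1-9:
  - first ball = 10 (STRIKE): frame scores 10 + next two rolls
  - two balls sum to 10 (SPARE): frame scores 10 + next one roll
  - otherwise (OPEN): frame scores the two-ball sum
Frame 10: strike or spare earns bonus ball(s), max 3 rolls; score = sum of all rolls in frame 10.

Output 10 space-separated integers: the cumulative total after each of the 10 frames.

Answer: 4 13 22 40 48 57 64 82 90 102

Derivation:
Frame 1: OPEN (1+3=4). Cumulative: 4
Frame 2: OPEN (8+1=9). Cumulative: 13
Frame 3: OPEN (9+0=9). Cumulative: 22
Frame 4: STRIKE. 10 + next two rolls (8+0) = 18. Cumulative: 40
Frame 5: OPEN (8+0=8). Cumulative: 48
Frame 6: OPEN (3+6=9). Cumulative: 57
Frame 7: OPEN (4+3=7). Cumulative: 64
Frame 8: STRIKE. 10 + next two rolls (8+0) = 18. Cumulative: 82
Frame 9: OPEN (8+0=8). Cumulative: 90
Frame 10: SPARE. Sum of all frame-10 rolls (1+9+2) = 12. Cumulative: 102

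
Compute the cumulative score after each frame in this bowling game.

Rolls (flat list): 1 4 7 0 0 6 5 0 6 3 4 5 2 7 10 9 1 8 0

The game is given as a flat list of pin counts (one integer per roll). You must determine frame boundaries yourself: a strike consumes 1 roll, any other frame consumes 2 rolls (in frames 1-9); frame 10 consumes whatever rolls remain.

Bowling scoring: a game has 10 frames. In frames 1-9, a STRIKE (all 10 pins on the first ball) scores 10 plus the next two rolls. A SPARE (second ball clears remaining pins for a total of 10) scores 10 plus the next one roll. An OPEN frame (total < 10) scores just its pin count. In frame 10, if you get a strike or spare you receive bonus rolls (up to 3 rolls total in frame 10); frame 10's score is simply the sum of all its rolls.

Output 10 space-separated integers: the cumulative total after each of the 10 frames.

Frame 1: OPEN (1+4=5). Cumulative: 5
Frame 2: OPEN (7+0=7). Cumulative: 12
Frame 3: OPEN (0+6=6). Cumulative: 18
Frame 4: OPEN (5+0=5). Cumulative: 23
Frame 5: OPEN (6+3=9). Cumulative: 32
Frame 6: OPEN (4+5=9). Cumulative: 41
Frame 7: OPEN (2+7=9). Cumulative: 50
Frame 8: STRIKE. 10 + next two rolls (9+1) = 20. Cumulative: 70
Frame 9: SPARE (9+1=10). 10 + next roll (8) = 18. Cumulative: 88
Frame 10: OPEN. Sum of all frame-10 rolls (8+0) = 8. Cumulative: 96

Answer: 5 12 18 23 32 41 50 70 88 96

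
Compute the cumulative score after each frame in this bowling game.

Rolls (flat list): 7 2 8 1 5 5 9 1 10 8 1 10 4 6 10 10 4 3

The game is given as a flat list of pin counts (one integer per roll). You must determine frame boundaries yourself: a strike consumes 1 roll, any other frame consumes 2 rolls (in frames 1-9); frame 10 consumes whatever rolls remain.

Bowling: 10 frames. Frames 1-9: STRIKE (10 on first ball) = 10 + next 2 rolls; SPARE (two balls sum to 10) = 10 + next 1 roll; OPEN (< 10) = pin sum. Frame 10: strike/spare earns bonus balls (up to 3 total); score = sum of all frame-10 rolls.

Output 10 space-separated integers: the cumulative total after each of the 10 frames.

Frame 1: OPEN (7+2=9). Cumulative: 9
Frame 2: OPEN (8+1=9). Cumulative: 18
Frame 3: SPARE (5+5=10). 10 + next roll (9) = 19. Cumulative: 37
Frame 4: SPARE (9+1=10). 10 + next roll (10) = 20. Cumulative: 57
Frame 5: STRIKE. 10 + next two rolls (8+1) = 19. Cumulative: 76
Frame 6: OPEN (8+1=9). Cumulative: 85
Frame 7: STRIKE. 10 + next two rolls (4+6) = 20. Cumulative: 105
Frame 8: SPARE (4+6=10). 10 + next roll (10) = 20. Cumulative: 125
Frame 9: STRIKE. 10 + next two rolls (10+4) = 24. Cumulative: 149
Frame 10: STRIKE. Sum of all frame-10 rolls (10+4+3) = 17. Cumulative: 166

Answer: 9 18 37 57 76 85 105 125 149 166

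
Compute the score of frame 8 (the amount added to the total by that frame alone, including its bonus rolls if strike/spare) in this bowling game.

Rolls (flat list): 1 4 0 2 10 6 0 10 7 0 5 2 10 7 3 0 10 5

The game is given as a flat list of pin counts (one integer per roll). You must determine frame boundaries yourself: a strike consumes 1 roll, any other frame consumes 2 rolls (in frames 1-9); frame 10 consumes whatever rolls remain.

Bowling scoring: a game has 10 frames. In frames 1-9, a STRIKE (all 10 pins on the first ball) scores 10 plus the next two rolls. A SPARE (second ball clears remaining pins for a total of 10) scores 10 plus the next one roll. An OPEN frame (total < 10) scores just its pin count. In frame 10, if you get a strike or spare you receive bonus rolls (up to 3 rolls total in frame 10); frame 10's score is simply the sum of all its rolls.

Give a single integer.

Frame 1: OPEN (1+4=5). Cumulative: 5
Frame 2: OPEN (0+2=2). Cumulative: 7
Frame 3: STRIKE. 10 + next two rolls (6+0) = 16. Cumulative: 23
Frame 4: OPEN (6+0=6). Cumulative: 29
Frame 5: STRIKE. 10 + next two rolls (7+0) = 17. Cumulative: 46
Frame 6: OPEN (7+0=7). Cumulative: 53
Frame 7: OPEN (5+2=7). Cumulative: 60
Frame 8: STRIKE. 10 + next two rolls (7+3) = 20. Cumulative: 80
Frame 9: SPARE (7+3=10). 10 + next roll (0) = 10. Cumulative: 90
Frame 10: SPARE. Sum of all frame-10 rolls (0+10+5) = 15. Cumulative: 105

Answer: 20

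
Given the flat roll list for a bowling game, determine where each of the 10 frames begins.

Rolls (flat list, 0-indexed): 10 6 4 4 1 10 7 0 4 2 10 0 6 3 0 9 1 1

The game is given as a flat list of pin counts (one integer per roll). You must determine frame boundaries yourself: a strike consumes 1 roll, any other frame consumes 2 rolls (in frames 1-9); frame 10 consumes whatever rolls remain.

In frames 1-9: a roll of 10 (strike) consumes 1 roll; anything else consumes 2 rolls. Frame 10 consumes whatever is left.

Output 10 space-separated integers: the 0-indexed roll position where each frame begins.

Answer: 0 1 3 5 6 8 10 11 13 15

Derivation:
Frame 1 starts at roll index 0: roll=10 (strike), consumes 1 roll
Frame 2 starts at roll index 1: rolls=6,4 (sum=10), consumes 2 rolls
Frame 3 starts at roll index 3: rolls=4,1 (sum=5), consumes 2 rolls
Frame 4 starts at roll index 5: roll=10 (strike), consumes 1 roll
Frame 5 starts at roll index 6: rolls=7,0 (sum=7), consumes 2 rolls
Frame 6 starts at roll index 8: rolls=4,2 (sum=6), consumes 2 rolls
Frame 7 starts at roll index 10: roll=10 (strike), consumes 1 roll
Frame 8 starts at roll index 11: rolls=0,6 (sum=6), consumes 2 rolls
Frame 9 starts at roll index 13: rolls=3,0 (sum=3), consumes 2 rolls
Frame 10 starts at roll index 15: 3 remaining rolls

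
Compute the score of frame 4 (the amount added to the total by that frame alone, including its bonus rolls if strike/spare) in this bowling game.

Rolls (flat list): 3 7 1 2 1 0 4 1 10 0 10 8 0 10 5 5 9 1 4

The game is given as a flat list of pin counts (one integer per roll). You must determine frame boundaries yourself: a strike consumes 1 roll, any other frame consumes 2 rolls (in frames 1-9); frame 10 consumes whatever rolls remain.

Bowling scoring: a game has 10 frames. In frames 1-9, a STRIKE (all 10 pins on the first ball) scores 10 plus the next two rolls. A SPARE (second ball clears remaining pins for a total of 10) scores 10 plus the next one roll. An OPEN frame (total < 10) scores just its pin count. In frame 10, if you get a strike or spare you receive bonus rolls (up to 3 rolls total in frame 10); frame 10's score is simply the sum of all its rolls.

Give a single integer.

Frame 1: SPARE (3+7=10). 10 + next roll (1) = 11. Cumulative: 11
Frame 2: OPEN (1+2=3). Cumulative: 14
Frame 3: OPEN (1+0=1). Cumulative: 15
Frame 4: OPEN (4+1=5). Cumulative: 20
Frame 5: STRIKE. 10 + next two rolls (0+10) = 20. Cumulative: 40
Frame 6: SPARE (0+10=10). 10 + next roll (8) = 18. Cumulative: 58

Answer: 5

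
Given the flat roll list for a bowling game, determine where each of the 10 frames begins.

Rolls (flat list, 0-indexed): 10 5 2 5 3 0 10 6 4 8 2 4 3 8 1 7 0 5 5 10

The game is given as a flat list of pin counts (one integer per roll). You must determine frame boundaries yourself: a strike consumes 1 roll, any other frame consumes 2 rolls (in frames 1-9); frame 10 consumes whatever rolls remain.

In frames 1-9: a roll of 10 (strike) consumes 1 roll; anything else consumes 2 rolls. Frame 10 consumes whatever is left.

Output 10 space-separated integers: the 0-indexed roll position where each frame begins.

Frame 1 starts at roll index 0: roll=10 (strike), consumes 1 roll
Frame 2 starts at roll index 1: rolls=5,2 (sum=7), consumes 2 rolls
Frame 3 starts at roll index 3: rolls=5,3 (sum=8), consumes 2 rolls
Frame 4 starts at roll index 5: rolls=0,10 (sum=10), consumes 2 rolls
Frame 5 starts at roll index 7: rolls=6,4 (sum=10), consumes 2 rolls
Frame 6 starts at roll index 9: rolls=8,2 (sum=10), consumes 2 rolls
Frame 7 starts at roll index 11: rolls=4,3 (sum=7), consumes 2 rolls
Frame 8 starts at roll index 13: rolls=8,1 (sum=9), consumes 2 rolls
Frame 9 starts at roll index 15: rolls=7,0 (sum=7), consumes 2 rolls
Frame 10 starts at roll index 17: 3 remaining rolls

Answer: 0 1 3 5 7 9 11 13 15 17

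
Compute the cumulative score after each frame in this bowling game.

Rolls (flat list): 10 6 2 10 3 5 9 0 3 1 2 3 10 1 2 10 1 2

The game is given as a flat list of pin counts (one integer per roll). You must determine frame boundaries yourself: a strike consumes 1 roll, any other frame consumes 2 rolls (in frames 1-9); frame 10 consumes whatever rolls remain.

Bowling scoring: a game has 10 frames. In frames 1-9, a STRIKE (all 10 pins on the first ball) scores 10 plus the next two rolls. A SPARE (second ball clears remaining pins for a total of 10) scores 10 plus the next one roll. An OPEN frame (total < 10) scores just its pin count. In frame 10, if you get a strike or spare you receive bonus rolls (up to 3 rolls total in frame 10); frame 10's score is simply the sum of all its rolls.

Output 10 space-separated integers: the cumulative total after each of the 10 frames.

Frame 1: STRIKE. 10 + next two rolls (6+2) = 18. Cumulative: 18
Frame 2: OPEN (6+2=8). Cumulative: 26
Frame 3: STRIKE. 10 + next two rolls (3+5) = 18. Cumulative: 44
Frame 4: OPEN (3+5=8). Cumulative: 52
Frame 5: OPEN (9+0=9). Cumulative: 61
Frame 6: OPEN (3+1=4). Cumulative: 65
Frame 7: OPEN (2+3=5). Cumulative: 70
Frame 8: STRIKE. 10 + next two rolls (1+2) = 13. Cumulative: 83
Frame 9: OPEN (1+2=3). Cumulative: 86
Frame 10: STRIKE. Sum of all frame-10 rolls (10+1+2) = 13. Cumulative: 99

Answer: 18 26 44 52 61 65 70 83 86 99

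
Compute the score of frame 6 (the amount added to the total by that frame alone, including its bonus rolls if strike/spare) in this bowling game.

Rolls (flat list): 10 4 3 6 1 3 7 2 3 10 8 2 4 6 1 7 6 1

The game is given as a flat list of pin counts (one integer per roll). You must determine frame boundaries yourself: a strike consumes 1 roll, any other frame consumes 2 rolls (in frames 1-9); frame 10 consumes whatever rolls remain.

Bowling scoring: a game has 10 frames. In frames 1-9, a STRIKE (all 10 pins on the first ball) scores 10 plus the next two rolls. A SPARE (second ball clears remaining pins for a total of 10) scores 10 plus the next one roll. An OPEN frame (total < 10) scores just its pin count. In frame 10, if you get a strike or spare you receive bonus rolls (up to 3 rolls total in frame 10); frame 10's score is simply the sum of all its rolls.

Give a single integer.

Frame 1: STRIKE. 10 + next two rolls (4+3) = 17. Cumulative: 17
Frame 2: OPEN (4+3=7). Cumulative: 24
Frame 3: OPEN (6+1=7). Cumulative: 31
Frame 4: SPARE (3+7=10). 10 + next roll (2) = 12. Cumulative: 43
Frame 5: OPEN (2+3=5). Cumulative: 48
Frame 6: STRIKE. 10 + next two rolls (8+2) = 20. Cumulative: 68
Frame 7: SPARE (8+2=10). 10 + next roll (4) = 14. Cumulative: 82
Frame 8: SPARE (4+6=10). 10 + next roll (1) = 11. Cumulative: 93

Answer: 20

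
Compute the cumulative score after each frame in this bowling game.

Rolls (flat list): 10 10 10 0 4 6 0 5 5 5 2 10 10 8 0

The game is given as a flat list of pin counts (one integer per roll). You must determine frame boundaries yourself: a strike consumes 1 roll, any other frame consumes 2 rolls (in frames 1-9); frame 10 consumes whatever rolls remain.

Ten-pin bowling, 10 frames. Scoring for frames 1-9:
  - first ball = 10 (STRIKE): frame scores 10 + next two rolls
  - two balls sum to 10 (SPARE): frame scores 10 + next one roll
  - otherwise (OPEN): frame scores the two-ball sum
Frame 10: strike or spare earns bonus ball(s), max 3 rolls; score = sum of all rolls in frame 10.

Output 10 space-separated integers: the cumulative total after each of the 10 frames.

Frame 1: STRIKE. 10 + next two rolls (10+10) = 30. Cumulative: 30
Frame 2: STRIKE. 10 + next two rolls (10+0) = 20. Cumulative: 50
Frame 3: STRIKE. 10 + next two rolls (0+4) = 14. Cumulative: 64
Frame 4: OPEN (0+4=4). Cumulative: 68
Frame 5: OPEN (6+0=6). Cumulative: 74
Frame 6: SPARE (5+5=10). 10 + next roll (5) = 15. Cumulative: 89
Frame 7: OPEN (5+2=7). Cumulative: 96
Frame 8: STRIKE. 10 + next two rolls (10+8) = 28. Cumulative: 124
Frame 9: STRIKE. 10 + next two rolls (8+0) = 18. Cumulative: 142
Frame 10: OPEN. Sum of all frame-10 rolls (8+0) = 8. Cumulative: 150

Answer: 30 50 64 68 74 89 96 124 142 150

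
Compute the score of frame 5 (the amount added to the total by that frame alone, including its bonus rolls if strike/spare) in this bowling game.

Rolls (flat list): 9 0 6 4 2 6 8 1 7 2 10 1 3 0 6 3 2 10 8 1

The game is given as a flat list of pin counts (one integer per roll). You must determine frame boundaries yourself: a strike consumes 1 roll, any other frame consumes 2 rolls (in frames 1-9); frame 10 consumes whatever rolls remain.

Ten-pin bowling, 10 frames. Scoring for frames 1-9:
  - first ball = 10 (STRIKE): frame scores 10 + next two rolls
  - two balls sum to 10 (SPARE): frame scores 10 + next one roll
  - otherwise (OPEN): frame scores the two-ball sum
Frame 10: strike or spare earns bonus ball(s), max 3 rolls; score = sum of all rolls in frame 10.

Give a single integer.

Answer: 9

Derivation:
Frame 1: OPEN (9+0=9). Cumulative: 9
Frame 2: SPARE (6+4=10). 10 + next roll (2) = 12. Cumulative: 21
Frame 3: OPEN (2+6=8). Cumulative: 29
Frame 4: OPEN (8+1=9). Cumulative: 38
Frame 5: OPEN (7+2=9). Cumulative: 47
Frame 6: STRIKE. 10 + next two rolls (1+3) = 14. Cumulative: 61
Frame 7: OPEN (1+3=4). Cumulative: 65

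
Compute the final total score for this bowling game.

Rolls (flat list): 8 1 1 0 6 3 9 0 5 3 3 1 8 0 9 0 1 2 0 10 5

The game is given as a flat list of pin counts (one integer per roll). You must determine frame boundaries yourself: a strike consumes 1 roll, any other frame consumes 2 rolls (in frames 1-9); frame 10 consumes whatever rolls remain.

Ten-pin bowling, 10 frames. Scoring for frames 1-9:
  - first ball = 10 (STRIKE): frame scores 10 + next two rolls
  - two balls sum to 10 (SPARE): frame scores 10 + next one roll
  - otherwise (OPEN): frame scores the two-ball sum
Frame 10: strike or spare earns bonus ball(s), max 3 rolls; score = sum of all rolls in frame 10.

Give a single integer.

Frame 1: OPEN (8+1=9). Cumulative: 9
Frame 2: OPEN (1+0=1). Cumulative: 10
Frame 3: OPEN (6+3=9). Cumulative: 19
Frame 4: OPEN (9+0=9). Cumulative: 28
Frame 5: OPEN (5+3=8). Cumulative: 36
Frame 6: OPEN (3+1=4). Cumulative: 40
Frame 7: OPEN (8+0=8). Cumulative: 48
Frame 8: OPEN (9+0=9). Cumulative: 57
Frame 9: OPEN (1+2=3). Cumulative: 60
Frame 10: SPARE. Sum of all frame-10 rolls (0+10+5) = 15. Cumulative: 75

Answer: 75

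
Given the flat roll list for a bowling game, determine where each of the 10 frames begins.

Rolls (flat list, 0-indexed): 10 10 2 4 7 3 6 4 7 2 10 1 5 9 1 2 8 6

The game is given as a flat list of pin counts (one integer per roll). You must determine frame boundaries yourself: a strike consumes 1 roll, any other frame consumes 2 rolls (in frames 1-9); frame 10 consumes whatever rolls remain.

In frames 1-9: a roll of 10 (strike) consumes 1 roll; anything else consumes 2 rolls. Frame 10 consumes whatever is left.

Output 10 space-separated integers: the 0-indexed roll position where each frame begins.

Frame 1 starts at roll index 0: roll=10 (strike), consumes 1 roll
Frame 2 starts at roll index 1: roll=10 (strike), consumes 1 roll
Frame 3 starts at roll index 2: rolls=2,4 (sum=6), consumes 2 rolls
Frame 4 starts at roll index 4: rolls=7,3 (sum=10), consumes 2 rolls
Frame 5 starts at roll index 6: rolls=6,4 (sum=10), consumes 2 rolls
Frame 6 starts at roll index 8: rolls=7,2 (sum=9), consumes 2 rolls
Frame 7 starts at roll index 10: roll=10 (strike), consumes 1 roll
Frame 8 starts at roll index 11: rolls=1,5 (sum=6), consumes 2 rolls
Frame 9 starts at roll index 13: rolls=9,1 (sum=10), consumes 2 rolls
Frame 10 starts at roll index 15: 3 remaining rolls

Answer: 0 1 2 4 6 8 10 11 13 15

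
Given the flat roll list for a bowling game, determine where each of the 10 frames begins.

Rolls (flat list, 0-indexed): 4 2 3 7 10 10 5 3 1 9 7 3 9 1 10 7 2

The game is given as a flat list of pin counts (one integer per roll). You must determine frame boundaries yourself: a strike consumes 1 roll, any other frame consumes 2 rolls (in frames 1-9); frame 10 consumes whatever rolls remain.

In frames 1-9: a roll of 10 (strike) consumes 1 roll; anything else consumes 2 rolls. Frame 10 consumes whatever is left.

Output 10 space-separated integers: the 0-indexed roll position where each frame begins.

Answer: 0 2 4 5 6 8 10 12 14 15

Derivation:
Frame 1 starts at roll index 0: rolls=4,2 (sum=6), consumes 2 rolls
Frame 2 starts at roll index 2: rolls=3,7 (sum=10), consumes 2 rolls
Frame 3 starts at roll index 4: roll=10 (strike), consumes 1 roll
Frame 4 starts at roll index 5: roll=10 (strike), consumes 1 roll
Frame 5 starts at roll index 6: rolls=5,3 (sum=8), consumes 2 rolls
Frame 6 starts at roll index 8: rolls=1,9 (sum=10), consumes 2 rolls
Frame 7 starts at roll index 10: rolls=7,3 (sum=10), consumes 2 rolls
Frame 8 starts at roll index 12: rolls=9,1 (sum=10), consumes 2 rolls
Frame 9 starts at roll index 14: roll=10 (strike), consumes 1 roll
Frame 10 starts at roll index 15: 2 remaining rolls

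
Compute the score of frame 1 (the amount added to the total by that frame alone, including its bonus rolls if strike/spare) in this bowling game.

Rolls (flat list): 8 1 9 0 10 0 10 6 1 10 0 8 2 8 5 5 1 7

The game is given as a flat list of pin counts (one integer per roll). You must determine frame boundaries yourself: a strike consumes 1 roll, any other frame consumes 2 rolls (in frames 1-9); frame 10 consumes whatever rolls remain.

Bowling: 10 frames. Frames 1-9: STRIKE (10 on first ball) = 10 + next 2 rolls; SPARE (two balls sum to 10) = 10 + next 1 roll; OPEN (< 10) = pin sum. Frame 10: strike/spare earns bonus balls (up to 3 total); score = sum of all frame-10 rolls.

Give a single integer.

Frame 1: OPEN (8+1=9). Cumulative: 9
Frame 2: OPEN (9+0=9). Cumulative: 18
Frame 3: STRIKE. 10 + next two rolls (0+10) = 20. Cumulative: 38

Answer: 9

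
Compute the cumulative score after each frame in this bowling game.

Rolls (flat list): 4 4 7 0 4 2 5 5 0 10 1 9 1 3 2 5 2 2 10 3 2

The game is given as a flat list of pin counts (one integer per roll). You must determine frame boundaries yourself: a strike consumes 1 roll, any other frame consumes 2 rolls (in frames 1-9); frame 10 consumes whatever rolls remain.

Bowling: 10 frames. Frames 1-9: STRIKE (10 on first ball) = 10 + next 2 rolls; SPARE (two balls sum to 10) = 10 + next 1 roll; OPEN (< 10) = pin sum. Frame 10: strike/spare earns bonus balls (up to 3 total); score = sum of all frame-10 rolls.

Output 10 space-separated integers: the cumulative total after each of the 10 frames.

Answer: 8 15 21 31 42 53 57 64 68 83

Derivation:
Frame 1: OPEN (4+4=8). Cumulative: 8
Frame 2: OPEN (7+0=7). Cumulative: 15
Frame 3: OPEN (4+2=6). Cumulative: 21
Frame 4: SPARE (5+5=10). 10 + next roll (0) = 10. Cumulative: 31
Frame 5: SPARE (0+10=10). 10 + next roll (1) = 11. Cumulative: 42
Frame 6: SPARE (1+9=10). 10 + next roll (1) = 11. Cumulative: 53
Frame 7: OPEN (1+3=4). Cumulative: 57
Frame 8: OPEN (2+5=7). Cumulative: 64
Frame 9: OPEN (2+2=4). Cumulative: 68
Frame 10: STRIKE. Sum of all frame-10 rolls (10+3+2) = 15. Cumulative: 83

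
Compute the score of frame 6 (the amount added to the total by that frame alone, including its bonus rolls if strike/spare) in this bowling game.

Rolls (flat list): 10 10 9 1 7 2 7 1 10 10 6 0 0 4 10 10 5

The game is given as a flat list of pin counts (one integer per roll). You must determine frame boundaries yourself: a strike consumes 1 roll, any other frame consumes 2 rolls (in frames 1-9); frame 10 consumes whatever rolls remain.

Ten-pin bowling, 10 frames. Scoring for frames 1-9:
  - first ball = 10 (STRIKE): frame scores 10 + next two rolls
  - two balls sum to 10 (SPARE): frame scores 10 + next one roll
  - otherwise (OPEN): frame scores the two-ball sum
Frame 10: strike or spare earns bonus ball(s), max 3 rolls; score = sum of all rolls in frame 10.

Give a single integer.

Frame 1: STRIKE. 10 + next two rolls (10+9) = 29. Cumulative: 29
Frame 2: STRIKE. 10 + next two rolls (9+1) = 20. Cumulative: 49
Frame 3: SPARE (9+1=10). 10 + next roll (7) = 17. Cumulative: 66
Frame 4: OPEN (7+2=9). Cumulative: 75
Frame 5: OPEN (7+1=8). Cumulative: 83
Frame 6: STRIKE. 10 + next two rolls (10+6) = 26. Cumulative: 109
Frame 7: STRIKE. 10 + next two rolls (6+0) = 16. Cumulative: 125
Frame 8: OPEN (6+0=6). Cumulative: 131

Answer: 26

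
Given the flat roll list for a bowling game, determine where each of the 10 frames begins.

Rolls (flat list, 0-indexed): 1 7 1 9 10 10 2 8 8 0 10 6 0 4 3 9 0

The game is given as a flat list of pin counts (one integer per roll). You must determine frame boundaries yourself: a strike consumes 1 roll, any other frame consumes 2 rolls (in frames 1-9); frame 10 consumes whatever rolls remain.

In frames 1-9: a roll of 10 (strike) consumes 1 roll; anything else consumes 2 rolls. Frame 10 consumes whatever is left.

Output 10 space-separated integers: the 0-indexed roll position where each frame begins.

Frame 1 starts at roll index 0: rolls=1,7 (sum=8), consumes 2 rolls
Frame 2 starts at roll index 2: rolls=1,9 (sum=10), consumes 2 rolls
Frame 3 starts at roll index 4: roll=10 (strike), consumes 1 roll
Frame 4 starts at roll index 5: roll=10 (strike), consumes 1 roll
Frame 5 starts at roll index 6: rolls=2,8 (sum=10), consumes 2 rolls
Frame 6 starts at roll index 8: rolls=8,0 (sum=8), consumes 2 rolls
Frame 7 starts at roll index 10: roll=10 (strike), consumes 1 roll
Frame 8 starts at roll index 11: rolls=6,0 (sum=6), consumes 2 rolls
Frame 9 starts at roll index 13: rolls=4,3 (sum=7), consumes 2 rolls
Frame 10 starts at roll index 15: 2 remaining rolls

Answer: 0 2 4 5 6 8 10 11 13 15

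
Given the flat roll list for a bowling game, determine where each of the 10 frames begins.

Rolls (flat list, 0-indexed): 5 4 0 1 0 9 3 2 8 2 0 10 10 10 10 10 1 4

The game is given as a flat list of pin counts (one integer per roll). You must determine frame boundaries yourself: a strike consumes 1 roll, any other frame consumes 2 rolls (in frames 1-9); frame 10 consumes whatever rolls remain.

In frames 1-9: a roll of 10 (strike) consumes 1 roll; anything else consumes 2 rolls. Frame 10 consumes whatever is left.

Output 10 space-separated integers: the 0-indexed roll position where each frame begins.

Frame 1 starts at roll index 0: rolls=5,4 (sum=9), consumes 2 rolls
Frame 2 starts at roll index 2: rolls=0,1 (sum=1), consumes 2 rolls
Frame 3 starts at roll index 4: rolls=0,9 (sum=9), consumes 2 rolls
Frame 4 starts at roll index 6: rolls=3,2 (sum=5), consumes 2 rolls
Frame 5 starts at roll index 8: rolls=8,2 (sum=10), consumes 2 rolls
Frame 6 starts at roll index 10: rolls=0,10 (sum=10), consumes 2 rolls
Frame 7 starts at roll index 12: roll=10 (strike), consumes 1 roll
Frame 8 starts at roll index 13: roll=10 (strike), consumes 1 roll
Frame 9 starts at roll index 14: roll=10 (strike), consumes 1 roll
Frame 10 starts at roll index 15: 3 remaining rolls

Answer: 0 2 4 6 8 10 12 13 14 15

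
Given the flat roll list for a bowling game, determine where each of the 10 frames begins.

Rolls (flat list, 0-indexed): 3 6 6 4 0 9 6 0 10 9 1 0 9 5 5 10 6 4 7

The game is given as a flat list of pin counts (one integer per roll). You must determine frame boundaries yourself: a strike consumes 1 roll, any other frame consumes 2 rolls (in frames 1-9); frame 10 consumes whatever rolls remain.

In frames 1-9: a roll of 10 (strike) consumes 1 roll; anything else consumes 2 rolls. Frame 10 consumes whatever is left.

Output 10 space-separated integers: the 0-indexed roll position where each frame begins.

Answer: 0 2 4 6 8 9 11 13 15 16

Derivation:
Frame 1 starts at roll index 0: rolls=3,6 (sum=9), consumes 2 rolls
Frame 2 starts at roll index 2: rolls=6,4 (sum=10), consumes 2 rolls
Frame 3 starts at roll index 4: rolls=0,9 (sum=9), consumes 2 rolls
Frame 4 starts at roll index 6: rolls=6,0 (sum=6), consumes 2 rolls
Frame 5 starts at roll index 8: roll=10 (strike), consumes 1 roll
Frame 6 starts at roll index 9: rolls=9,1 (sum=10), consumes 2 rolls
Frame 7 starts at roll index 11: rolls=0,9 (sum=9), consumes 2 rolls
Frame 8 starts at roll index 13: rolls=5,5 (sum=10), consumes 2 rolls
Frame 9 starts at roll index 15: roll=10 (strike), consumes 1 roll
Frame 10 starts at roll index 16: 3 remaining rolls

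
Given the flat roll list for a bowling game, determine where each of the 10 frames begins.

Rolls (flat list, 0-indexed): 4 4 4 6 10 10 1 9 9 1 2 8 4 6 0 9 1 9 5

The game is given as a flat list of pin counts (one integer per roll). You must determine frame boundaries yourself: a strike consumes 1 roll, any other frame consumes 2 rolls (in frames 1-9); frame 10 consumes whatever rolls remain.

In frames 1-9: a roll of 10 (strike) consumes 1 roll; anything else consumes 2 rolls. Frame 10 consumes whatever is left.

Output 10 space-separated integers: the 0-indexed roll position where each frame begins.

Frame 1 starts at roll index 0: rolls=4,4 (sum=8), consumes 2 rolls
Frame 2 starts at roll index 2: rolls=4,6 (sum=10), consumes 2 rolls
Frame 3 starts at roll index 4: roll=10 (strike), consumes 1 roll
Frame 4 starts at roll index 5: roll=10 (strike), consumes 1 roll
Frame 5 starts at roll index 6: rolls=1,9 (sum=10), consumes 2 rolls
Frame 6 starts at roll index 8: rolls=9,1 (sum=10), consumes 2 rolls
Frame 7 starts at roll index 10: rolls=2,8 (sum=10), consumes 2 rolls
Frame 8 starts at roll index 12: rolls=4,6 (sum=10), consumes 2 rolls
Frame 9 starts at roll index 14: rolls=0,9 (sum=9), consumes 2 rolls
Frame 10 starts at roll index 16: 3 remaining rolls

Answer: 0 2 4 5 6 8 10 12 14 16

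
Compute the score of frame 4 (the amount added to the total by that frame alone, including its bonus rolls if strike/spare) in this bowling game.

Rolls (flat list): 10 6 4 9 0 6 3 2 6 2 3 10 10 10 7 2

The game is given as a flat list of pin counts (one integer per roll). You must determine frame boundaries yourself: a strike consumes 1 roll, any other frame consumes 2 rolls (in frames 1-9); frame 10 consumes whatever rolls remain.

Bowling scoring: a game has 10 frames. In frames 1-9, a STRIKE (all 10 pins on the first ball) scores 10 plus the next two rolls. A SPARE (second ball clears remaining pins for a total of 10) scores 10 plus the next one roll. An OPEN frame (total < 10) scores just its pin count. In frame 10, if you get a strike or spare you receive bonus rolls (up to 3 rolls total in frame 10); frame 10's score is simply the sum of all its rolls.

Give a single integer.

Frame 1: STRIKE. 10 + next two rolls (6+4) = 20. Cumulative: 20
Frame 2: SPARE (6+4=10). 10 + next roll (9) = 19. Cumulative: 39
Frame 3: OPEN (9+0=9). Cumulative: 48
Frame 4: OPEN (6+3=9). Cumulative: 57
Frame 5: OPEN (2+6=8). Cumulative: 65
Frame 6: OPEN (2+3=5). Cumulative: 70

Answer: 9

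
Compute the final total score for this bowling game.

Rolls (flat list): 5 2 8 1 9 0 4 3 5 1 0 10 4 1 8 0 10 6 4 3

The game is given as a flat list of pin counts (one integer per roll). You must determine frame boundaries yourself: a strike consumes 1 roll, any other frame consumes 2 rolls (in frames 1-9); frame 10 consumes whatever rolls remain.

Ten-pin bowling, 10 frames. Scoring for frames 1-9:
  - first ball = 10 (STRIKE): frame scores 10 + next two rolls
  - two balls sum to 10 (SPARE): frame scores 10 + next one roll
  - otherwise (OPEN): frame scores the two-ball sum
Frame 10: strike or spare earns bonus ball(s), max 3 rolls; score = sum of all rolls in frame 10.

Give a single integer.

Frame 1: OPEN (5+2=7). Cumulative: 7
Frame 2: OPEN (8+1=9). Cumulative: 16
Frame 3: OPEN (9+0=9). Cumulative: 25
Frame 4: OPEN (4+3=7). Cumulative: 32
Frame 5: OPEN (5+1=6). Cumulative: 38
Frame 6: SPARE (0+10=10). 10 + next roll (4) = 14. Cumulative: 52
Frame 7: OPEN (4+1=5). Cumulative: 57
Frame 8: OPEN (8+0=8). Cumulative: 65
Frame 9: STRIKE. 10 + next two rolls (6+4) = 20. Cumulative: 85
Frame 10: SPARE. Sum of all frame-10 rolls (6+4+3) = 13. Cumulative: 98

Answer: 98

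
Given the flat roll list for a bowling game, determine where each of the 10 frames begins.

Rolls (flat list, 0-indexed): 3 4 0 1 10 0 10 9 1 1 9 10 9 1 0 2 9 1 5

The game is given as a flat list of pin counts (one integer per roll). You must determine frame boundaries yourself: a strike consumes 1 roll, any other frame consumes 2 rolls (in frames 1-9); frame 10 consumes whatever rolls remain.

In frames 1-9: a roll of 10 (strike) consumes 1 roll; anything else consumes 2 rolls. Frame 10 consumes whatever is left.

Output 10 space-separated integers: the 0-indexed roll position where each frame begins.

Answer: 0 2 4 5 7 9 11 12 14 16

Derivation:
Frame 1 starts at roll index 0: rolls=3,4 (sum=7), consumes 2 rolls
Frame 2 starts at roll index 2: rolls=0,1 (sum=1), consumes 2 rolls
Frame 3 starts at roll index 4: roll=10 (strike), consumes 1 roll
Frame 4 starts at roll index 5: rolls=0,10 (sum=10), consumes 2 rolls
Frame 5 starts at roll index 7: rolls=9,1 (sum=10), consumes 2 rolls
Frame 6 starts at roll index 9: rolls=1,9 (sum=10), consumes 2 rolls
Frame 7 starts at roll index 11: roll=10 (strike), consumes 1 roll
Frame 8 starts at roll index 12: rolls=9,1 (sum=10), consumes 2 rolls
Frame 9 starts at roll index 14: rolls=0,2 (sum=2), consumes 2 rolls
Frame 10 starts at roll index 16: 3 remaining rolls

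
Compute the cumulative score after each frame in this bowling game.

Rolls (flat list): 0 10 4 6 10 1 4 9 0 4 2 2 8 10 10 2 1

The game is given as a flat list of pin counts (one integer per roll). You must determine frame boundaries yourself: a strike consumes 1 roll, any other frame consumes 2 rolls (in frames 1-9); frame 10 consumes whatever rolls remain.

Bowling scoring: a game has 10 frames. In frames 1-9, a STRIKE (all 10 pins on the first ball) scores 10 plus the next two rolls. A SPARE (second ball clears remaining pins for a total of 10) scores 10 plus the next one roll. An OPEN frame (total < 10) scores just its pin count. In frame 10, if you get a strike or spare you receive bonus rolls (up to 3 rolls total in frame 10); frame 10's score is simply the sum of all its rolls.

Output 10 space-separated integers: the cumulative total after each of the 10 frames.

Frame 1: SPARE (0+10=10). 10 + next roll (4) = 14. Cumulative: 14
Frame 2: SPARE (4+6=10). 10 + next roll (10) = 20. Cumulative: 34
Frame 3: STRIKE. 10 + next two rolls (1+4) = 15. Cumulative: 49
Frame 4: OPEN (1+4=5). Cumulative: 54
Frame 5: OPEN (9+0=9). Cumulative: 63
Frame 6: OPEN (4+2=6). Cumulative: 69
Frame 7: SPARE (2+8=10). 10 + next roll (10) = 20. Cumulative: 89
Frame 8: STRIKE. 10 + next two rolls (10+2) = 22. Cumulative: 111
Frame 9: STRIKE. 10 + next two rolls (2+1) = 13. Cumulative: 124
Frame 10: OPEN. Sum of all frame-10 rolls (2+1) = 3. Cumulative: 127

Answer: 14 34 49 54 63 69 89 111 124 127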